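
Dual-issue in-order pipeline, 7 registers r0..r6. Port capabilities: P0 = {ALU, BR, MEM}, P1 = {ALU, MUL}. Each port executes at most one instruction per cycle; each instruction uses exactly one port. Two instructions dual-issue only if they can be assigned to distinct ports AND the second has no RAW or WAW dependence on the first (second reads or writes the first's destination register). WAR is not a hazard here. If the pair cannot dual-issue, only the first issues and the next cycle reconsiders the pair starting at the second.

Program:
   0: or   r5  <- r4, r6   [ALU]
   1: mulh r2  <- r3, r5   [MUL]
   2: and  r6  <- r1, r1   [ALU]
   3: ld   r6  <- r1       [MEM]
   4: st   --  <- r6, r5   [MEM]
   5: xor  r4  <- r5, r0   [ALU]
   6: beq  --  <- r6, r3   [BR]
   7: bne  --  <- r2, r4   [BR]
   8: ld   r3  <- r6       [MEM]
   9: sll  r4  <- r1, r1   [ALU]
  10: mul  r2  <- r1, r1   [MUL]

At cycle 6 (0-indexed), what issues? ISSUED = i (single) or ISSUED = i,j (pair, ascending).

ISSUED = 8,9

t=0 i0:or.ALU ; RAW r5
t=1 i1/i2:mulh.MUL and.ALU ; pair
t=2 i3:ld.MEM ; no-port MEM/MEM
t=3 i4/i5:st.MEM xor.ALU ; pair
t=4 i6:beq.BR ; no-port BR/BR
t=5 i7:bne.BR ; no-port BR/MEM
t=6 i8/i9:ld.MEM sll.ALU ; pair
t=7 i10:mul.MUL ; tail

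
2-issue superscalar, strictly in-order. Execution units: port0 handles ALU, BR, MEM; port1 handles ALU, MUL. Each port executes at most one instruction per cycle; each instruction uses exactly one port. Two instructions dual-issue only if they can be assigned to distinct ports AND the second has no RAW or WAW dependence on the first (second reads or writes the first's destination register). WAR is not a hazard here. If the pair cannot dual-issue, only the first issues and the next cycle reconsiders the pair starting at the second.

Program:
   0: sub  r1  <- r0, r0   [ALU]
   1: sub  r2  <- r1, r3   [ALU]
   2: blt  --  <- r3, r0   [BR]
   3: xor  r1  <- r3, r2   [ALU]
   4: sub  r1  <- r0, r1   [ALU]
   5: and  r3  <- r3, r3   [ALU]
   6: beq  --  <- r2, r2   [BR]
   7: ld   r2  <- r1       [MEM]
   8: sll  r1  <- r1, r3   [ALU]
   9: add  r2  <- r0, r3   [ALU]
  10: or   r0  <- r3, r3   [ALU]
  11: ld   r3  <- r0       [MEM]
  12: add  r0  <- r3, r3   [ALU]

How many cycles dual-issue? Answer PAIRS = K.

PAIRS = 4

c0: i0 sub  RAW r1
c1: i1/i2 sub/blt  2-wide
c2: i3 xor  RAW+WAW r1
c3: i4/i5 sub/and  2-wide
c4: i6 beq  no-port BR/MEM
c5: i7/i8 ld/sll  2-wide
c6: i9/i10 add/or  2-wide
c7: i11 ld  RAW r3
c8: i12 add  tail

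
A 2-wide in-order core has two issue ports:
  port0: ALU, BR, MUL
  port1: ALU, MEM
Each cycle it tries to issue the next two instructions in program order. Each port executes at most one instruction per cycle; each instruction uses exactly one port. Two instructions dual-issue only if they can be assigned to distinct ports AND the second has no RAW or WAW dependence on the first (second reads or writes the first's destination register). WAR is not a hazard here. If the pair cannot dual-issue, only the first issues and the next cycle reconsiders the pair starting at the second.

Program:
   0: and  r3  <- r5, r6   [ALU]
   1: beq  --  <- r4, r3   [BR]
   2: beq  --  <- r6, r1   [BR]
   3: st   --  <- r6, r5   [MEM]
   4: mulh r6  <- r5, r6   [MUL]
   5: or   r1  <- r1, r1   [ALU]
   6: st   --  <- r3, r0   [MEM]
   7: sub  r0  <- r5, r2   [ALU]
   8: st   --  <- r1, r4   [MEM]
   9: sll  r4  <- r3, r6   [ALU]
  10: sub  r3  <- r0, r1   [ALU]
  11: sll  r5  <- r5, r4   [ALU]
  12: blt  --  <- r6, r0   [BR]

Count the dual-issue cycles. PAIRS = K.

[0] i0  and  -- RAW r3
[1] i1  beq  -- no-port BR/BR
[2] i2&i3  beq;st  -- dual
[3] i4&i5  mulh;or  -- dual
[4] i6&i7  st;sub  -- dual
[5] i8&i9  st;sll  -- dual
[6] i10&i11  sub;sll  -- dual
[7] i12  blt  -- tail

PAIRS = 5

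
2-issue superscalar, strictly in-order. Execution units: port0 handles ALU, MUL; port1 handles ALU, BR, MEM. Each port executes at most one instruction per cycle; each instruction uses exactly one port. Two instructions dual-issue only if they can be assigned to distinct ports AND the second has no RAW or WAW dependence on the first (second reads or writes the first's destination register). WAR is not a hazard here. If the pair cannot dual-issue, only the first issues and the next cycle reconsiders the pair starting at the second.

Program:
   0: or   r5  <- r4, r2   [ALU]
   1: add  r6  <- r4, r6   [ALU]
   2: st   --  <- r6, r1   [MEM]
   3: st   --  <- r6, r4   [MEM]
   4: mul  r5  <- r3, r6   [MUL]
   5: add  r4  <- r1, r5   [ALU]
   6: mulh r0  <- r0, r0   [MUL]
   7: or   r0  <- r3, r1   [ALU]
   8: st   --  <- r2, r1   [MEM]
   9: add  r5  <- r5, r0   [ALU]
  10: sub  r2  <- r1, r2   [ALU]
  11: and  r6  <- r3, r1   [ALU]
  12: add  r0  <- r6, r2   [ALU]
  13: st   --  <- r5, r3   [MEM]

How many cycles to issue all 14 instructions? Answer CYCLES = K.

CYCLES = 8

t=0 i0,i1:or.ALU;add.ALU ; 2-wide
t=1 i2:st.MEM ; no-port MEM/MEM
t=2 i3,i4:st.MEM;mul.MUL ; 2-wide
t=3 i5,i6:add.ALU;mulh.MUL ; 2-wide
t=4 i7,i8:or.ALU;st.MEM ; 2-wide
t=5 i9,i10:add.ALU;sub.ALU ; 2-wide
t=6 i11:and.ALU ; RAW r6
t=7 i12,i13:add.ALU;st.MEM ; 2-wide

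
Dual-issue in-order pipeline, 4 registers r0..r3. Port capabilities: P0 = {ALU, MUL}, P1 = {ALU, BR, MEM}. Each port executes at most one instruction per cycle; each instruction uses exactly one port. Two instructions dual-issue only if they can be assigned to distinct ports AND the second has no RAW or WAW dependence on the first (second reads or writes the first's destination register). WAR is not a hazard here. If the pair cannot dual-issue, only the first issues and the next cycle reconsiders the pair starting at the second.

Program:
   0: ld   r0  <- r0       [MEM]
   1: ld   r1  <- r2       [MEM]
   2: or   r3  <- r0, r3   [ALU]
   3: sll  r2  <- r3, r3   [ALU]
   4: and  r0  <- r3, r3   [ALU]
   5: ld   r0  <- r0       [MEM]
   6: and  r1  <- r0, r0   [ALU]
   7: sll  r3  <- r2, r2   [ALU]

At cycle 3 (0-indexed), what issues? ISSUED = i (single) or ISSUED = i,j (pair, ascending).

ISSUED = 5

  cy0 -> i0 (ld) no-port MEM/MEM
  cy1 -> i1+i2 (ld/or) 2-wide
  cy2 -> i3+i4 (sll/and) 2-wide
  cy3 -> i5 (ld) RAW r0
  cy4 -> i6+i7 (and/sll) 2-wide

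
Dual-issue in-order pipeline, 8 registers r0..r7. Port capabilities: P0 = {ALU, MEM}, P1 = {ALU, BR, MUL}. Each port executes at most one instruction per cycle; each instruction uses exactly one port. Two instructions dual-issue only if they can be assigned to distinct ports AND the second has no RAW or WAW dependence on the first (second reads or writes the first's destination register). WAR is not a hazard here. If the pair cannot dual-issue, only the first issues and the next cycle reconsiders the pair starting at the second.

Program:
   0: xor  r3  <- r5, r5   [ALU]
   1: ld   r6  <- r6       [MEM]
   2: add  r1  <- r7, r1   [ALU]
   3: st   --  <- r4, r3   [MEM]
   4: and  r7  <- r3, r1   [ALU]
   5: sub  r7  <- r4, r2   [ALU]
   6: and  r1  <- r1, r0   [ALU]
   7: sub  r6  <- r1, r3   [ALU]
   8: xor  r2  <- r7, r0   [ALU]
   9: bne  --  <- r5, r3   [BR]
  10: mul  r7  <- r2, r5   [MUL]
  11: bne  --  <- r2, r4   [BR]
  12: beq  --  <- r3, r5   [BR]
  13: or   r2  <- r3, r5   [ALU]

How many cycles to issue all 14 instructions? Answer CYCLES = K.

CYCLES = 9

[0] i0,i1  xor.ALU/ld.MEM  -- 2-wide
[1] i2,i3  add.ALU/st.MEM  -- 2-wide
[2] i4  and.ALU  -- WAW r7
[3] i5,i6  sub.ALU/and.ALU  -- 2-wide
[4] i7,i8  sub.ALU/xor.ALU  -- 2-wide
[5] i9  bne.BR  -- no-port BR/MUL
[6] i10  mul.MUL  -- no-port MUL/BR
[7] i11  bne.BR  -- no-port BR/BR
[8] i12,i13  beq.BR/or.ALU  -- 2-wide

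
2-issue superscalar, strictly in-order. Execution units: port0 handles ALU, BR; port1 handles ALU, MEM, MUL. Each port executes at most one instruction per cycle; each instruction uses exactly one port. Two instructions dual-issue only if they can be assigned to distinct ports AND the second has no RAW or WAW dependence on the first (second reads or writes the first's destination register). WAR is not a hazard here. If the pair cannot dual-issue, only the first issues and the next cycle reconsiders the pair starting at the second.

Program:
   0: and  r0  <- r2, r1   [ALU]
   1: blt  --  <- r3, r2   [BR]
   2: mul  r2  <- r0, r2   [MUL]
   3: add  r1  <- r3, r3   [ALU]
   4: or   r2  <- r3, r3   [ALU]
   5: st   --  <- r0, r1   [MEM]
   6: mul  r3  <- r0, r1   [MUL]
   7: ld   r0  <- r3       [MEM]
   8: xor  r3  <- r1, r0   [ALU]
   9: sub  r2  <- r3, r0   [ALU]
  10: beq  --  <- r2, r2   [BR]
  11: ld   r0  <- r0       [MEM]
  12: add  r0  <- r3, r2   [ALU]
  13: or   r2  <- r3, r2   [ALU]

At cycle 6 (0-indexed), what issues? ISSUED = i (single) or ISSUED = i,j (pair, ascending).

c0: i0/i1 and.ALU/blt.BR  2-wide
c1: i2/i3 mul.MUL/add.ALU  2-wide
c2: i4/i5 or.ALU/st.MEM  2-wide
c3: i6 mul.MUL  no-port MUL/MEM
c4: i7 ld.MEM  RAW r0
c5: i8 xor.ALU  RAW r3
c6: i9 sub.ALU  RAW r2
c7: i10/i11 beq.BR/ld.MEM  2-wide
c8: i12/i13 add.ALU/or.ALU  2-wide

ISSUED = 9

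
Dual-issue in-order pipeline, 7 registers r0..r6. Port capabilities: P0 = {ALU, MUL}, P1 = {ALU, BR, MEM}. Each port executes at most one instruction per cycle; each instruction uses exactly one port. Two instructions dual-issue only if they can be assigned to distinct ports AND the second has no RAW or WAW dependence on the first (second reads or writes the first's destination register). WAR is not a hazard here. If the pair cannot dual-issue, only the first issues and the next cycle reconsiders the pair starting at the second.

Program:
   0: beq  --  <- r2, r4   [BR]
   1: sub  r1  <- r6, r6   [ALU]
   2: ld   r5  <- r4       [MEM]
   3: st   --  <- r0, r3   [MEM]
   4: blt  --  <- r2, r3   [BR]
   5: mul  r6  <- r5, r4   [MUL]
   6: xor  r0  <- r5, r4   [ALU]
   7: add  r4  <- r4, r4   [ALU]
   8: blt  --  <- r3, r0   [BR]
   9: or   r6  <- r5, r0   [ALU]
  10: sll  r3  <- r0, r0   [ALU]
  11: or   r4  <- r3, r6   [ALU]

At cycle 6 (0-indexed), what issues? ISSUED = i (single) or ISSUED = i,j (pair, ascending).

c0: i0+i1 beq.BR+sub.ALU  pair
c1: i2 ld.MEM  no-port MEM/MEM
c2: i3 st.MEM  no-port MEM/BR
c3: i4+i5 blt.BR+mul.MUL  pair
c4: i6+i7 xor.ALU+add.ALU  pair
c5: i8+i9 blt.BR+or.ALU  pair
c6: i10 sll.ALU  RAW r3
c7: i11 or.ALU  tail

ISSUED = 10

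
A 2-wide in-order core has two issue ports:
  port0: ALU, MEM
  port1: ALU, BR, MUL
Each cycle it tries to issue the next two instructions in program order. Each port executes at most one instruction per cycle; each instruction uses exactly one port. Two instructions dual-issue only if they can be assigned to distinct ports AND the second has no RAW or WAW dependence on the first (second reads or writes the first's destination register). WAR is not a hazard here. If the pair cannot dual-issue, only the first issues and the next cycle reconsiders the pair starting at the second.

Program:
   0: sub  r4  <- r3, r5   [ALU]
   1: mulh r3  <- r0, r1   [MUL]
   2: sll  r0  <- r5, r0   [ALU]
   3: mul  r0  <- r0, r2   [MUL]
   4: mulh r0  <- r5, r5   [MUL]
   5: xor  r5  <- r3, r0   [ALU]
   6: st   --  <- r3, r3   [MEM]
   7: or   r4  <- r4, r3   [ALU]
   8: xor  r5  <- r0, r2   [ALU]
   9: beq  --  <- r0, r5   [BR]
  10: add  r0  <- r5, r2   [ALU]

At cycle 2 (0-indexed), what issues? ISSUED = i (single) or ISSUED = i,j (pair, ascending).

c0: i0/i1 sub.ALU/mulh.MUL  dual
c1: i2 sll.ALU  RAW+WAW r0
c2: i3 mul.MUL  no-port MUL/MUL
c3: i4 mulh.MUL  RAW r0
c4: i5/i6 xor.ALU/st.MEM  dual
c5: i7/i8 or.ALU/xor.ALU  dual
c6: i9/i10 beq.BR/add.ALU  dual

ISSUED = 3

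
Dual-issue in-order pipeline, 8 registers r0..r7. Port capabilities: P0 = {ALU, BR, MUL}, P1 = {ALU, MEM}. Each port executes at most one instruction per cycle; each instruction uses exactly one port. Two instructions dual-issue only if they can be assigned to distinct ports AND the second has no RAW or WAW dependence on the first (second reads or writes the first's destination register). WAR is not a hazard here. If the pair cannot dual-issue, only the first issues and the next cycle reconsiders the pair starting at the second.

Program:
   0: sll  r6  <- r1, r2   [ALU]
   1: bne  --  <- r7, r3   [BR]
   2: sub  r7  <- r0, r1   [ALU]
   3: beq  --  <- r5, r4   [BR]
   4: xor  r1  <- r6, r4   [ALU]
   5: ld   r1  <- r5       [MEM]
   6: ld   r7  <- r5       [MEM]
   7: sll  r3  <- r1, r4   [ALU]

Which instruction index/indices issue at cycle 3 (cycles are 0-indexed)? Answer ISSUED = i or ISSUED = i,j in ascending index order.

ISSUED = 5

0. sll.ALU+bne.BR @i0,i1  | 2-wide
1. sub.ALU+beq.BR @i2,i3  | 2-wide
2. xor.ALU @i4  | WAW r1
3. ld.MEM @i5  | no-port MEM/MEM
4. ld.MEM+sll.ALU @i6,i7  | 2-wide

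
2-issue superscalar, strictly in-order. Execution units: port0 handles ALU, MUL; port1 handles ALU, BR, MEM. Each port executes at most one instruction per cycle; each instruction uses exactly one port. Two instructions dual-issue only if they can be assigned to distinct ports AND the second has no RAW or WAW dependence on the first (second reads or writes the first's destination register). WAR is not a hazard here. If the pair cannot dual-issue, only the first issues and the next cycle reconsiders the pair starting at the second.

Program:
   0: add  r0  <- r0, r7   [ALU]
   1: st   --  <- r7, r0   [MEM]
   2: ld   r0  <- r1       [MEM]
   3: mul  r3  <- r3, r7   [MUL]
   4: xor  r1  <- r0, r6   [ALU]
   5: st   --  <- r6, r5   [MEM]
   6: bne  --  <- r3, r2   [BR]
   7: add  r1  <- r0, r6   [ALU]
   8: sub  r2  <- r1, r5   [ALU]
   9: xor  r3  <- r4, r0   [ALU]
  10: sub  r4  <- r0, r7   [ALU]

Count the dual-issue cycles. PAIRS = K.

c0: i0 add.ALU  RAW r0
c1: i1 st.MEM  no-port MEM/MEM
c2: i2,i3 ld.MEM/mul.MUL  2-wide
c3: i4,i5 xor.ALU/st.MEM  2-wide
c4: i6,i7 bne.BR/add.ALU  2-wide
c5: i8,i9 sub.ALU/xor.ALU  2-wide
c6: i10 sub.ALU  tail

PAIRS = 4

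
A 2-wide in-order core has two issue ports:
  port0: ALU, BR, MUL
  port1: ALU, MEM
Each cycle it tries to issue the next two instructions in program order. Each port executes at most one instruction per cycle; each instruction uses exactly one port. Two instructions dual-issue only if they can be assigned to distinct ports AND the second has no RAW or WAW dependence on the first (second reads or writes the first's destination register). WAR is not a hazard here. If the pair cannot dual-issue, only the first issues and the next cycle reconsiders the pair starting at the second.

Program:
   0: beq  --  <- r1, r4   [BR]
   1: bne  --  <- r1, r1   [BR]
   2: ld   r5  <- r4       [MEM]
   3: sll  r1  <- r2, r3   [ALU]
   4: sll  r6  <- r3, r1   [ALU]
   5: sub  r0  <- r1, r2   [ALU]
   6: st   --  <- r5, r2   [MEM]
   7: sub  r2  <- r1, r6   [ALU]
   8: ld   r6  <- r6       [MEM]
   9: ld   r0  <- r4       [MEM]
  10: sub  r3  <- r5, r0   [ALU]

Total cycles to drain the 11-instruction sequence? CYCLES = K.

CYCLES = 8

0. beq @i0  | no-port BR/BR
1. bne ld @i1/i2  | 2-wide
2. sll @i3  | RAW r1
3. sll sub @i4/i5  | 2-wide
4. st sub @i6/i7  | 2-wide
5. ld @i8  | no-port MEM/MEM
6. ld @i9  | RAW r0
7. sub @i10  | tail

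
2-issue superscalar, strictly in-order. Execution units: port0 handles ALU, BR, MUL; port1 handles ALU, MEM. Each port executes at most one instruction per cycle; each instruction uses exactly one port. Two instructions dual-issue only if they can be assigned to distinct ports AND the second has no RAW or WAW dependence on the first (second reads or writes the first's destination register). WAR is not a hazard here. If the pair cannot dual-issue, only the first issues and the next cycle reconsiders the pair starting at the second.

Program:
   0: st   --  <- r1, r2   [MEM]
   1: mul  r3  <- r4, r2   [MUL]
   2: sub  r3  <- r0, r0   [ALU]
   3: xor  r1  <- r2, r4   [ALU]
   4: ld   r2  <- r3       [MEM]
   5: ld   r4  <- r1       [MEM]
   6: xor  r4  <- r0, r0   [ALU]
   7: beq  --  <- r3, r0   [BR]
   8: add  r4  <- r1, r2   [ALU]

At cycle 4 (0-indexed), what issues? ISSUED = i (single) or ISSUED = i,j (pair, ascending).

  cy0 -> i0+i1 (st.MEM;mul.MUL) 2-wide
  cy1 -> i2+i3 (sub.ALU;xor.ALU) 2-wide
  cy2 -> i4 (ld.MEM) no-port MEM/MEM
  cy3 -> i5 (ld.MEM) WAW r4
  cy4 -> i6+i7 (xor.ALU;beq.BR) 2-wide
  cy5 -> i8 (add.ALU) tail

ISSUED = 6,7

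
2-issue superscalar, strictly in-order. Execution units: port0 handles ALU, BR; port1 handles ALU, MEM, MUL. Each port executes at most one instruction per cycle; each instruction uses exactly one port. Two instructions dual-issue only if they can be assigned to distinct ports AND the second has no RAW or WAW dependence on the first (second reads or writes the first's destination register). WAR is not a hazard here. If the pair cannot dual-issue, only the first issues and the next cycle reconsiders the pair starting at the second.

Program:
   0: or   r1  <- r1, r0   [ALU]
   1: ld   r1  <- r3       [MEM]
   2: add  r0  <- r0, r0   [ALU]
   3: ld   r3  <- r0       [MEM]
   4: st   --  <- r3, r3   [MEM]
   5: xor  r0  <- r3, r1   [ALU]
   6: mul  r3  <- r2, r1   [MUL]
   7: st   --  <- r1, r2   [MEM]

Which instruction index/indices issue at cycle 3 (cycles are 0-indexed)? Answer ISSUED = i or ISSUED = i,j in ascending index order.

ISSUED = 4,5

#0 head=0: or.ALU i0 WAW r1
#1 head=1: ld.MEM add.ALU i1+i2 pair
#2 head=3: ld.MEM i3 no-port MEM/MEM
#3 head=4: st.MEM xor.ALU i4+i5 pair
#4 head=6: mul.MUL i6 no-port MUL/MEM
#5 head=7: st.MEM i7 tail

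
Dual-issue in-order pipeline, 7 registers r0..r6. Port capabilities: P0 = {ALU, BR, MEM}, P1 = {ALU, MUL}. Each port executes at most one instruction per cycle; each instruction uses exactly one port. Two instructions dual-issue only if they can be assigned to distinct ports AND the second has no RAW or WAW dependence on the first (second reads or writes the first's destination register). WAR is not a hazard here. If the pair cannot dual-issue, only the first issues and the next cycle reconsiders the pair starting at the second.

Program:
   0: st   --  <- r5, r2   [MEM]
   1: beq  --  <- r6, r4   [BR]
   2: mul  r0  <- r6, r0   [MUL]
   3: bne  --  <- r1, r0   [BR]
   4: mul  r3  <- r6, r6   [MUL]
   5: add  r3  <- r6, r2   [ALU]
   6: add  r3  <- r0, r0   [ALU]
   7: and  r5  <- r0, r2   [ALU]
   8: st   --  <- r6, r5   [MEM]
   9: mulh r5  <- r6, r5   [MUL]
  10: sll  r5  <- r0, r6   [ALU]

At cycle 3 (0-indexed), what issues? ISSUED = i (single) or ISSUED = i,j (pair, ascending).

ISSUED = 5

0. st @i0  | no-port MEM/BR
1. beq;mul @i1/i2  | pair
2. bne;mul @i3/i4  | pair
3. add @i5  | WAW r3
4. add;and @i6/i7  | pair
5. st;mulh @i8/i9  | pair
6. sll @i10  | tail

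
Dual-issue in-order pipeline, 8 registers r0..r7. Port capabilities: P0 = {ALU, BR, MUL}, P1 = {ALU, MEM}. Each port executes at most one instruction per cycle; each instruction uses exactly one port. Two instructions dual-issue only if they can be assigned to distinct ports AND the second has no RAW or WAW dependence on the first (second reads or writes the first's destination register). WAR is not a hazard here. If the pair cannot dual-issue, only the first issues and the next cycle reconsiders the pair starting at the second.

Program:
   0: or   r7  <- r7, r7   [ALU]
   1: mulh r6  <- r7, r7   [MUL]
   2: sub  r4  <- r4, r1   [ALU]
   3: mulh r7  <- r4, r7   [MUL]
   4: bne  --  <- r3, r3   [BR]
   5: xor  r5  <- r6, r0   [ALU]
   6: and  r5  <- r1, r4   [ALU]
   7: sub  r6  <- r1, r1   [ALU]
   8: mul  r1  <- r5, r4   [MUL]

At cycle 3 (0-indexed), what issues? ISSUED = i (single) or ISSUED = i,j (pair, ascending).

#0 head=0: or i0 RAW r7
#1 head=1: mulh/sub i1,i2 2-wide
#2 head=3: mulh i3 no-port MUL/BR
#3 head=4: bne/xor i4,i5 2-wide
#4 head=6: and/sub i6,i7 2-wide
#5 head=8: mul i8 tail

ISSUED = 4,5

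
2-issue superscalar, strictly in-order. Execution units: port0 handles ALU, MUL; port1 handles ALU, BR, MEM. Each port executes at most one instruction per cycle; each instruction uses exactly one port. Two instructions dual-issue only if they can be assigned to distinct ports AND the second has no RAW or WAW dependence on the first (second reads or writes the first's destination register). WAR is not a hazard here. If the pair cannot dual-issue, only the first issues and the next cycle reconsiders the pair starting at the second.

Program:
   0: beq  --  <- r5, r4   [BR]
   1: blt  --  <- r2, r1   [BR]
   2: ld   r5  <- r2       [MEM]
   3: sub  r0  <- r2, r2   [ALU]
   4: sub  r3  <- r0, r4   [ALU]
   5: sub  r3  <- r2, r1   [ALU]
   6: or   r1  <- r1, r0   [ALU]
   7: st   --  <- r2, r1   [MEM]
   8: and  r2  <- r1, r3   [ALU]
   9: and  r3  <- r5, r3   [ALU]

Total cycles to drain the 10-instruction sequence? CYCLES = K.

CYCLES = 7

t=0 i0:beq.BR ; no-port BR/BR
t=1 i1:blt.BR ; no-port BR/MEM
t=2 i2/i3:ld.MEM sub.ALU ; dual
t=3 i4:sub.ALU ; WAW r3
t=4 i5/i6:sub.ALU or.ALU ; dual
t=5 i7/i8:st.MEM and.ALU ; dual
t=6 i9:and.ALU ; tail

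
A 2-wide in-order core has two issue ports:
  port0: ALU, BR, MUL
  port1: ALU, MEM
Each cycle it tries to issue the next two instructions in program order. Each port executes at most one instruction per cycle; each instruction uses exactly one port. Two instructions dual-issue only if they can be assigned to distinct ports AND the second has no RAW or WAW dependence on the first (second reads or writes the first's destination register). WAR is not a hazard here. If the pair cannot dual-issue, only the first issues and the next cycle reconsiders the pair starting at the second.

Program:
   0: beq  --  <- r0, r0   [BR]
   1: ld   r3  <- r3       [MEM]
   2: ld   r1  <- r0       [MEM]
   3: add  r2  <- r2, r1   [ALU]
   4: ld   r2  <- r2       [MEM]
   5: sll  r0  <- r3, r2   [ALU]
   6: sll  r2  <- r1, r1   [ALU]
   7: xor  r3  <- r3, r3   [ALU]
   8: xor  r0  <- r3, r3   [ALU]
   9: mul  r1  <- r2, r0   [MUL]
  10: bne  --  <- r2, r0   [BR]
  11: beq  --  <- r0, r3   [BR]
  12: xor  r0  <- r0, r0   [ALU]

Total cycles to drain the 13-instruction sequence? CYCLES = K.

CYCLES = 10

0. beq ld @i0&i1  | dual
1. ld @i2  | RAW r1
2. add @i3  | RAW+WAW r2
3. ld @i4  | RAW r2
4. sll sll @i5&i6  | dual
5. xor @i7  | RAW r3
6. xor @i8  | RAW r0
7. mul @i9  | no-port MUL/BR
8. bne @i10  | no-port BR/BR
9. beq xor @i11&i12  | dual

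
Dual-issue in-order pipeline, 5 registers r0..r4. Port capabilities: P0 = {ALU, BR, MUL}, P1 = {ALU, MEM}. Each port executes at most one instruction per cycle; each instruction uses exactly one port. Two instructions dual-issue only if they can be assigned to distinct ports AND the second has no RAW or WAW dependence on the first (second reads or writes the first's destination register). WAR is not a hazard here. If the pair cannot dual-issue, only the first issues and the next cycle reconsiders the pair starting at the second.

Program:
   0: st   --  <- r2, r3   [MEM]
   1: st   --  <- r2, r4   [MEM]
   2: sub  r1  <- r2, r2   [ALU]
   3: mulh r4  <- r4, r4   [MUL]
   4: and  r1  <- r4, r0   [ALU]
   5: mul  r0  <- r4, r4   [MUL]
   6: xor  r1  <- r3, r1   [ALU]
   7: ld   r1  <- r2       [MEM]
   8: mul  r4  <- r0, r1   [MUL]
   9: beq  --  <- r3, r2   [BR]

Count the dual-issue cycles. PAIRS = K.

[0] i0  st.MEM  -- no-port MEM/MEM
[1] i1+i2  st.MEM;sub.ALU  -- pair
[2] i3  mulh.MUL  -- RAW r4
[3] i4+i5  and.ALU;mul.MUL  -- pair
[4] i6  xor.ALU  -- WAW r1
[5] i7  ld.MEM  -- RAW r1
[6] i8  mul.MUL  -- no-port MUL/BR
[7] i9  beq.BR  -- tail

PAIRS = 2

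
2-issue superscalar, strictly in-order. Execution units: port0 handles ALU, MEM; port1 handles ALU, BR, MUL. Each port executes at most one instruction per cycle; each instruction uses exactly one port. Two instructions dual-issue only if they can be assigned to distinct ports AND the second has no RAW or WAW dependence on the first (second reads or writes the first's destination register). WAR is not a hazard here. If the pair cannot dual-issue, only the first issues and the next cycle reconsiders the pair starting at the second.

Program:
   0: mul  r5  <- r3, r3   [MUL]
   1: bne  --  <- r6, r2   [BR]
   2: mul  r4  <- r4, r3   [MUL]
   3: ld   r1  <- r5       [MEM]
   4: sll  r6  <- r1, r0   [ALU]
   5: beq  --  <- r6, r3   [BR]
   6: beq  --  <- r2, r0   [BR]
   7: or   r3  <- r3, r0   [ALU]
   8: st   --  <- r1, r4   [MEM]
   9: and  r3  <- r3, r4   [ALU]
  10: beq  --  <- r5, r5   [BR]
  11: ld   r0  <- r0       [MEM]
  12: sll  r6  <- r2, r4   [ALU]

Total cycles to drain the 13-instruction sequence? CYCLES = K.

CYCLES = 9

c0: i0 mul.MUL  no-port MUL/BR
c1: i1 bne.BR  no-port BR/MUL
c2: i2&i3 mul.MUL;ld.MEM  dual
c3: i4 sll.ALU  RAW r6
c4: i5 beq.BR  no-port BR/BR
c5: i6&i7 beq.BR;or.ALU  dual
c6: i8&i9 st.MEM;and.ALU  dual
c7: i10&i11 beq.BR;ld.MEM  dual
c8: i12 sll.ALU  tail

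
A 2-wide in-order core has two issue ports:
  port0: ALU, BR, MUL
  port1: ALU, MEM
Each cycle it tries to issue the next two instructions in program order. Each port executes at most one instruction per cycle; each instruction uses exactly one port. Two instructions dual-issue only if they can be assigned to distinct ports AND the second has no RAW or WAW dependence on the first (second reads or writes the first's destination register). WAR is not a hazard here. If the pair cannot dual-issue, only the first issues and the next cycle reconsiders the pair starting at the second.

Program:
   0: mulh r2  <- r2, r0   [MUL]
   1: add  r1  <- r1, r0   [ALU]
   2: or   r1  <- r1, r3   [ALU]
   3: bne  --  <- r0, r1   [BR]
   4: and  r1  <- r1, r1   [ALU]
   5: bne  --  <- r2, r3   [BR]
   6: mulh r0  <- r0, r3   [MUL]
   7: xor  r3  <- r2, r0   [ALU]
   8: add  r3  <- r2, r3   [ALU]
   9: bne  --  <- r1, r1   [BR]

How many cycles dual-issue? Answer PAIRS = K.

0. mulh.MUL/add.ALU @i0,i1  | 2-wide
1. or.ALU @i2  | RAW r1
2. bne.BR/and.ALU @i3,i4  | 2-wide
3. bne.BR @i5  | no-port BR/MUL
4. mulh.MUL @i6  | RAW r0
5. xor.ALU @i7  | RAW+WAW r3
6. add.ALU/bne.BR @i8,i9  | 2-wide

PAIRS = 3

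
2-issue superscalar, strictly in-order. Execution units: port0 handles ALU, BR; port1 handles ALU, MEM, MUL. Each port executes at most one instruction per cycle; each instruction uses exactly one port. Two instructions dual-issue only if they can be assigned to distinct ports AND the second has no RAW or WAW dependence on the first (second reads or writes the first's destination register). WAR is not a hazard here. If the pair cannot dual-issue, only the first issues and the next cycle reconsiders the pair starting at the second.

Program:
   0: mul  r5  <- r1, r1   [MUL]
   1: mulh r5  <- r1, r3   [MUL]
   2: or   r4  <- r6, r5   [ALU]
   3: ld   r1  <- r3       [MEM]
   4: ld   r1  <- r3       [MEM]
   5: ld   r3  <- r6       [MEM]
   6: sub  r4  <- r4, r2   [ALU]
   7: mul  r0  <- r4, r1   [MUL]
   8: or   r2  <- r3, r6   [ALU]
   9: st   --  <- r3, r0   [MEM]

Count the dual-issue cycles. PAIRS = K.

PAIRS = 3

c0: i0 mul  no-port MUL/MUL
c1: i1 mulh  RAW r5
c2: i2&i3 or ld  pair
c3: i4 ld  no-port MEM/MEM
c4: i5&i6 ld sub  pair
c5: i7&i8 mul or  pair
c6: i9 st  tail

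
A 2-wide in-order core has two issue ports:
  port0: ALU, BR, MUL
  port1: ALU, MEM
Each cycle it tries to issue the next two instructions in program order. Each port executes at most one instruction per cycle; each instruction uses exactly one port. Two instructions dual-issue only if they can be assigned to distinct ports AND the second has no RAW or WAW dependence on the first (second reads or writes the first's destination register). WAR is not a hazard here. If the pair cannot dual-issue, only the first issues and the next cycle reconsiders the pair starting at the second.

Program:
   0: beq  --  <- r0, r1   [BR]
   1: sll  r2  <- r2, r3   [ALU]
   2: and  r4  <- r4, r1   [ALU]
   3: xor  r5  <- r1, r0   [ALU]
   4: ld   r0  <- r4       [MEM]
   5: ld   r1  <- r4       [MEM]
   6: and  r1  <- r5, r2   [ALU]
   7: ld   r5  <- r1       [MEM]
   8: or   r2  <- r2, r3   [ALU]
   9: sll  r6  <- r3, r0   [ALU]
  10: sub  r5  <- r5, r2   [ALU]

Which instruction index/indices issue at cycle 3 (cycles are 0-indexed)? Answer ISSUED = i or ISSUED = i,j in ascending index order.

ISSUED = 5

[0] i0+i1  beq.BR sll.ALU  -- pair
[1] i2+i3  and.ALU xor.ALU  -- pair
[2] i4  ld.MEM  -- no-port MEM/MEM
[3] i5  ld.MEM  -- WAW r1
[4] i6  and.ALU  -- RAW r1
[5] i7+i8  ld.MEM or.ALU  -- pair
[6] i9+i10  sll.ALU sub.ALU  -- pair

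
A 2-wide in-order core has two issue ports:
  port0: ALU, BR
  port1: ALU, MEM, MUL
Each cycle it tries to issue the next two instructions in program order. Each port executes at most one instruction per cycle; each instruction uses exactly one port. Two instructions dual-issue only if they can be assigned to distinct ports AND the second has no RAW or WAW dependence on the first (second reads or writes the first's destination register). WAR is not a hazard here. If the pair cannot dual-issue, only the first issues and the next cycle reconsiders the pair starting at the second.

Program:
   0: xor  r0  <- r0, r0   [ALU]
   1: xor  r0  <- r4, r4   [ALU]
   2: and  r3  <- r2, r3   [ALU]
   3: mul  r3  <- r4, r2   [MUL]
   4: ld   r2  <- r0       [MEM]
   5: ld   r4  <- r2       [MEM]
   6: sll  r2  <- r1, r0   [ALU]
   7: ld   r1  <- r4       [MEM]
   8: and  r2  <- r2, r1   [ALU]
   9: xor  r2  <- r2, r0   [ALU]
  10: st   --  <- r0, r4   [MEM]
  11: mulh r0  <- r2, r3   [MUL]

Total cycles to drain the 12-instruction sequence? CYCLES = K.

c0: i0 xor.ALU  WAW r0
c1: i1/i2 xor.ALU+and.ALU  dual
c2: i3 mul.MUL  no-port MUL/MEM
c3: i4 ld.MEM  no-port MEM/MEM
c4: i5/i6 ld.MEM+sll.ALU  dual
c5: i7 ld.MEM  RAW r1
c6: i8 and.ALU  RAW+WAW r2
c7: i9/i10 xor.ALU+st.MEM  dual
c8: i11 mulh.MUL  tail

CYCLES = 9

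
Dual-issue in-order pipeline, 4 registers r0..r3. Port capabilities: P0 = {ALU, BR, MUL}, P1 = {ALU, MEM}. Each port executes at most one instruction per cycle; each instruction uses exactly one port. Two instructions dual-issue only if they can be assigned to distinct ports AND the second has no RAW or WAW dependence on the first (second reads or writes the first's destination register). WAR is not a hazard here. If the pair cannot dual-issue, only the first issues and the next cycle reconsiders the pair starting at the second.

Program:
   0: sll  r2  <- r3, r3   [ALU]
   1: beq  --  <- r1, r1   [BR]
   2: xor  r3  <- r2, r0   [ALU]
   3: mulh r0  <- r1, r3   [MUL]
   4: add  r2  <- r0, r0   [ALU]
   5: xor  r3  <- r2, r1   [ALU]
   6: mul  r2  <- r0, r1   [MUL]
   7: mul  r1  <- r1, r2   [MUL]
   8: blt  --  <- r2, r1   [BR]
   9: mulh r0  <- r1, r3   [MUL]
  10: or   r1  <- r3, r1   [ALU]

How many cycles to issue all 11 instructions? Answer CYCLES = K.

CYCLES = 8

t=0 i0&i1:sll beq ; 2-wide
t=1 i2:xor ; RAW r3
t=2 i3:mulh ; RAW r0
t=3 i4:add ; RAW r2
t=4 i5&i6:xor mul ; 2-wide
t=5 i7:mul ; no-port MUL/BR
t=6 i8:blt ; no-port BR/MUL
t=7 i9&i10:mulh or ; 2-wide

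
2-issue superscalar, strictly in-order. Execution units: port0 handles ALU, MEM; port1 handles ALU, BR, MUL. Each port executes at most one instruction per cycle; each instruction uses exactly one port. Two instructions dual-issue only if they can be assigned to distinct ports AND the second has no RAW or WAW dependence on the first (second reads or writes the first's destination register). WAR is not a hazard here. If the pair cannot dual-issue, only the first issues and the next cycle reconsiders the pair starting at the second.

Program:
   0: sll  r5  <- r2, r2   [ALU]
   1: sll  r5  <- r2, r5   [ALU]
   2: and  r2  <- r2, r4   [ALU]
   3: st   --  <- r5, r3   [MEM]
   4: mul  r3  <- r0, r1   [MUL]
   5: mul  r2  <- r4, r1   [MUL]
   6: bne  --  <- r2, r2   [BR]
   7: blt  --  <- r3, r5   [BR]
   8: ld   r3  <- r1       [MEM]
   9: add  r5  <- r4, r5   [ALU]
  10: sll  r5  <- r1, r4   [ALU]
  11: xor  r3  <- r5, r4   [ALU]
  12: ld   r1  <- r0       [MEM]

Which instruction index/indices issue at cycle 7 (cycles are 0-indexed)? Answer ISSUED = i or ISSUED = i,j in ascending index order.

ISSUED = 10

0. sll @i0  | RAW+WAW r5
1. sll and @i1/i2  | pair
2. st mul @i3/i4  | pair
3. mul @i5  | no-port MUL/BR
4. bne @i6  | no-port BR/BR
5. blt ld @i7/i8  | pair
6. add @i9  | WAW r5
7. sll @i10  | RAW r5
8. xor ld @i11/i12  | pair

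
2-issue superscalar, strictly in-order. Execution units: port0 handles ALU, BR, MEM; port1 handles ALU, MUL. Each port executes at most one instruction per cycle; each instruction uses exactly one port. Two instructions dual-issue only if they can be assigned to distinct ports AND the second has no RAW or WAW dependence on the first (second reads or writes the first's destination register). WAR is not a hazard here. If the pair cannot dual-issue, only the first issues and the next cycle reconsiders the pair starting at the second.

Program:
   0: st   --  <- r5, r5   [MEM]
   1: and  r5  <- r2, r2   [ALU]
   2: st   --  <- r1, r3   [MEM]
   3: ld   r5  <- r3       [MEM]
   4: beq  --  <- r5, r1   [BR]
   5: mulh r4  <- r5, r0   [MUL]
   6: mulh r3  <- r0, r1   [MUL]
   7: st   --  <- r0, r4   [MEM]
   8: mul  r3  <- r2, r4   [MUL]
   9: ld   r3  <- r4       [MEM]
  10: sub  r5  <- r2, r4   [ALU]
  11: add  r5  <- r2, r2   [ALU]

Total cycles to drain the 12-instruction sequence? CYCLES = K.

t=0 i0/i1:st and ; 2-wide
t=1 i2:st ; no-port MEM/MEM
t=2 i3:ld ; no-port MEM/BR
t=3 i4/i5:beq mulh ; 2-wide
t=4 i6/i7:mulh st ; 2-wide
t=5 i8:mul ; WAW r3
t=6 i9/i10:ld sub ; 2-wide
t=7 i11:add ; tail

CYCLES = 8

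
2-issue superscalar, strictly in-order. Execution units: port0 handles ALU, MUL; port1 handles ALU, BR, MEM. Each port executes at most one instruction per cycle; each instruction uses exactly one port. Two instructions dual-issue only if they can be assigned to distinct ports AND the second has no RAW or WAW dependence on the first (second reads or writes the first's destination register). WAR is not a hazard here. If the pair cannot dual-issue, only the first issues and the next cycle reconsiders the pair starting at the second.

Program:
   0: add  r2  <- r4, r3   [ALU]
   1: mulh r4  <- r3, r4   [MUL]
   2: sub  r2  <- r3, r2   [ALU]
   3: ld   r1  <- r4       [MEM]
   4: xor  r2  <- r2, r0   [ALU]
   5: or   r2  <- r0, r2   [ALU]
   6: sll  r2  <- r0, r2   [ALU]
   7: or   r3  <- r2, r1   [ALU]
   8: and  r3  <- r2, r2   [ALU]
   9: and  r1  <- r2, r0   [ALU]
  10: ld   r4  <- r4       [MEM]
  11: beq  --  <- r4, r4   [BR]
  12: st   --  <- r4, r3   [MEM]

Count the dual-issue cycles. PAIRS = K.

PAIRS = 3

0. add/mulh @i0+i1  | dual
1. sub/ld @i2+i3  | dual
2. xor @i4  | RAW+WAW r2
3. or @i5  | RAW+WAW r2
4. sll @i6  | RAW r2
5. or @i7  | WAW r3
6. and/and @i8+i9  | dual
7. ld @i10  | no-port MEM/BR
8. beq @i11  | no-port BR/MEM
9. st @i12  | tail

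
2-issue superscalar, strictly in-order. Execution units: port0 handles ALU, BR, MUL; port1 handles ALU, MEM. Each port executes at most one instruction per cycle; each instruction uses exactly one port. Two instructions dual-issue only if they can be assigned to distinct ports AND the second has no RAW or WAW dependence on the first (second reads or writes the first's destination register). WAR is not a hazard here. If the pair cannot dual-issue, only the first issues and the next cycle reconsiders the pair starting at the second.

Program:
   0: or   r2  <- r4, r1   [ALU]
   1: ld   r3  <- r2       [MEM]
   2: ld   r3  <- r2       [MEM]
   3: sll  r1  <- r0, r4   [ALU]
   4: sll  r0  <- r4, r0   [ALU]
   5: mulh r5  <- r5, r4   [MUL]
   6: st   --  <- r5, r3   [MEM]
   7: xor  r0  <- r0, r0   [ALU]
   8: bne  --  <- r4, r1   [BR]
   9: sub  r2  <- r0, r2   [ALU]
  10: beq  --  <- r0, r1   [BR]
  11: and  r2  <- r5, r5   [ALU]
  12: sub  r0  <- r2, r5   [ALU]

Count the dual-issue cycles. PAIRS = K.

PAIRS = 5

[0] i0  or.ALU  -- RAW r2
[1] i1  ld.MEM  -- no-port MEM/MEM
[2] i2,i3  ld.MEM+sll.ALU  -- dual
[3] i4,i5  sll.ALU+mulh.MUL  -- dual
[4] i6,i7  st.MEM+xor.ALU  -- dual
[5] i8,i9  bne.BR+sub.ALU  -- dual
[6] i10,i11  beq.BR+and.ALU  -- dual
[7] i12  sub.ALU  -- tail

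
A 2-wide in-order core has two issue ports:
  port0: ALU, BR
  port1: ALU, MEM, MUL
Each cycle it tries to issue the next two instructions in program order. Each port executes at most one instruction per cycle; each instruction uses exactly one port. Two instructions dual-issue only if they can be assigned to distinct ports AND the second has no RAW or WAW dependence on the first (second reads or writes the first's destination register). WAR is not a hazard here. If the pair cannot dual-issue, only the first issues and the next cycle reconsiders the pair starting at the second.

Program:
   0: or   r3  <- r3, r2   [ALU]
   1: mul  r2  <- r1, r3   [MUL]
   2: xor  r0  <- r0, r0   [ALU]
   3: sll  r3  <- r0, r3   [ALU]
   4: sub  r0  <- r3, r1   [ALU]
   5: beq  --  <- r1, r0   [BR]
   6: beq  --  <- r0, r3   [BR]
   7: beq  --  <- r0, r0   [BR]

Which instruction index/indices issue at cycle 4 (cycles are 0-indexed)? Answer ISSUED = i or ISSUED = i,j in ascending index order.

#0 head=0: or.ALU i0 RAW r3
#1 head=1: mul.MUL;xor.ALU i1/i2 2-wide
#2 head=3: sll.ALU i3 RAW r3
#3 head=4: sub.ALU i4 RAW r0
#4 head=5: beq.BR i5 no-port BR/BR
#5 head=6: beq.BR i6 no-port BR/BR
#6 head=7: beq.BR i7 tail

ISSUED = 5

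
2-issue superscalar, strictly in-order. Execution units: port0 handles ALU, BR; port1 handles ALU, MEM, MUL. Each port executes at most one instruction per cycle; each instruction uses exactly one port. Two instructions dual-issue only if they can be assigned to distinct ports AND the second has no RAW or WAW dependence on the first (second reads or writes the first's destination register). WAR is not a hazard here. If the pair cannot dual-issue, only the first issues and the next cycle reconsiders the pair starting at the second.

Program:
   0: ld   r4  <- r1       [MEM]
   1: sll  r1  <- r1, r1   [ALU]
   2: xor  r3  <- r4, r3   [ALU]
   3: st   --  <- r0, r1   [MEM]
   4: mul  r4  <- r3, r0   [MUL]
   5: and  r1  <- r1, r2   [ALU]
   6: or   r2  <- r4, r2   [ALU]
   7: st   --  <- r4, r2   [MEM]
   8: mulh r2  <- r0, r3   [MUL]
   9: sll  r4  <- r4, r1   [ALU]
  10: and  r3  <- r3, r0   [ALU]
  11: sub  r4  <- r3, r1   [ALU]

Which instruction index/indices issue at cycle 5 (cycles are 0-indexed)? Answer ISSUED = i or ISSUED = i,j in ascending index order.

ISSUED = 8,9

c0: i0,i1 ld.MEM sll.ALU  2-wide
c1: i2,i3 xor.ALU st.MEM  2-wide
c2: i4,i5 mul.MUL and.ALU  2-wide
c3: i6 or.ALU  RAW r2
c4: i7 st.MEM  no-port MEM/MUL
c5: i8,i9 mulh.MUL sll.ALU  2-wide
c6: i10 and.ALU  RAW r3
c7: i11 sub.ALU  tail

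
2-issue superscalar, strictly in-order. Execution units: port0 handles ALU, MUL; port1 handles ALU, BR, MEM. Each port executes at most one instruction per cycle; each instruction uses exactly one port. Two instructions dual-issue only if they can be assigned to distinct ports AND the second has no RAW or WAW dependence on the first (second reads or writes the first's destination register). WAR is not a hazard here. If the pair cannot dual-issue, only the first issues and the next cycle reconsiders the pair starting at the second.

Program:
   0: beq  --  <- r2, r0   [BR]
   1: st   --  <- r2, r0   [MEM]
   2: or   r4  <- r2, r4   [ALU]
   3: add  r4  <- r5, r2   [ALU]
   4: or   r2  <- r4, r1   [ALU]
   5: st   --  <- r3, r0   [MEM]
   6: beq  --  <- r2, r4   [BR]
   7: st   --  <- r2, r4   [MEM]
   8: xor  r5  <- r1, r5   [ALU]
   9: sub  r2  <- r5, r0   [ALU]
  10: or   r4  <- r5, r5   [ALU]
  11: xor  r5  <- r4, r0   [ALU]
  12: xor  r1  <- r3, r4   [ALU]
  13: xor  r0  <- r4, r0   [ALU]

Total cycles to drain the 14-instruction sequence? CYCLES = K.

CYCLES = 9

t=0 i0:beq ; no-port BR/MEM
t=1 i1+i2:st/or ; dual
t=2 i3:add ; RAW r4
t=3 i4+i5:or/st ; dual
t=4 i6:beq ; no-port BR/MEM
t=5 i7+i8:st/xor ; dual
t=6 i9+i10:sub/or ; dual
t=7 i11+i12:xor/xor ; dual
t=8 i13:xor ; tail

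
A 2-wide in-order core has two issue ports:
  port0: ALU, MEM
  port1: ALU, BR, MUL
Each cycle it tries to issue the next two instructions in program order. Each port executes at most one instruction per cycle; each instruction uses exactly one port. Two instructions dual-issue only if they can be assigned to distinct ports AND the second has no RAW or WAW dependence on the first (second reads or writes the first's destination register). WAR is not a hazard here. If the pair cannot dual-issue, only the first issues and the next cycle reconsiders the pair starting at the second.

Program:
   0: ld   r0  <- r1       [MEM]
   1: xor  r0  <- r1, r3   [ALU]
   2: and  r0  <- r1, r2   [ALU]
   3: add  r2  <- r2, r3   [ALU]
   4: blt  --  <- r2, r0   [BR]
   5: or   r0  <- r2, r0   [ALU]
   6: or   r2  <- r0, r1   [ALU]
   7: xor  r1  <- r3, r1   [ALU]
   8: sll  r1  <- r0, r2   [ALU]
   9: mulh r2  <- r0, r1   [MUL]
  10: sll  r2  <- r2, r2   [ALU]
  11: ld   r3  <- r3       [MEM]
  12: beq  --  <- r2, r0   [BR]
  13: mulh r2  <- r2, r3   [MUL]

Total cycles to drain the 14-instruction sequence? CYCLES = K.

c0: i0 ld  WAW r0
c1: i1 xor  WAW r0
c2: i2&i3 and;add  dual
c3: i4&i5 blt;or  dual
c4: i6&i7 or;xor  dual
c5: i8 sll  RAW r1
c6: i9 mulh  RAW+WAW r2
c7: i10&i11 sll;ld  dual
c8: i12 beq  no-port BR/MUL
c9: i13 mulh  tail

CYCLES = 10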